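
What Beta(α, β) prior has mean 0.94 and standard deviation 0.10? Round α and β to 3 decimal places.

α = 4.362, β = 0.278

First σ² = 0.0100. Setting α = μn, β = (1−μ)n with n = α+β,
μ(1−μ)/(n+1) = 0.0100 ⇒ n+1 = 0.0564/0.0100 = 5.6400 ⇒ n = 4.6400.
Hence α = 0.94×4.6400 = 4.362, β = 0.06×4.6400 = 0.278.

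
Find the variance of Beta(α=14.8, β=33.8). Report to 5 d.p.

Var = αβ/[(α+β)²(α+β+1)] = (14.8×33.8)/(48.6²×49.6) = 500.24/117153.216 = 0.00427.

0.00427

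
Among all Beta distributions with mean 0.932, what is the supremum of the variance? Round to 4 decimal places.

0.0634

Var = μ(1−μ)/(α+β+1), which approaches μ(1−μ) as α+β → 0.
So the supremum is μ(1−μ) = 0.932×0.068 = 0.0634.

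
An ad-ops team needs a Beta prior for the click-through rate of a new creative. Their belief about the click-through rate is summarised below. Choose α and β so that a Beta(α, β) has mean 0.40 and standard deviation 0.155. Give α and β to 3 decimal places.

α = 3.596, β = 5.394

Variance = 0.155² = 0.024025. The moment-matching identity α+β = μ(1−μ)/Var − 1 gives
α+β = 0.2400/0.024025 − 1 = 8.9896, so α = μ·8.9896 = 3.596 and β = (1−μ)·8.9896 = 5.394.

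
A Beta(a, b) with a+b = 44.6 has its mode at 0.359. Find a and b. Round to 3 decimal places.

Mode = (a−1)/(κ−2) with κ = a+b, so a−1 = 0.359·42.6 = 15.293.
a = 16.293; b = κ − a = 28.307.

a = 16.293, b = 28.307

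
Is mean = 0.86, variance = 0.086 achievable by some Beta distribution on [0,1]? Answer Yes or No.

The Beta variance bound is σ² < μ(1−μ).
Here μ(1−μ) = 0.86×0.14 = 0.1204, and 0.086 < 0.1204.

Yes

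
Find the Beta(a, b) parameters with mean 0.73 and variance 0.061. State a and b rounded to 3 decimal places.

a = 1.629, b = 0.602

By moment matching, a+b = μ(1−μ)/σ² − 1 = (0.73·0.27)/0.061 − 1 = 3.2311 − 1 = 2.2311.
Since a/(a+b) = μ, a = 0.73·2.2311 = 1.629 and b = 0.27·2.2311 = 0.602.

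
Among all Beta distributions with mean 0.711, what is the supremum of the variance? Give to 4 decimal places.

0.2055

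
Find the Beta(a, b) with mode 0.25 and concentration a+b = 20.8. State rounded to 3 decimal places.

a = 5.700, b = 15.100

Since the density peak of Beta(a,b) is at (a−1)/(a+b−2),
a = 1 + 0.25(20.8−2) = 5.700 and b = 20.8 − 5.700 = 15.100.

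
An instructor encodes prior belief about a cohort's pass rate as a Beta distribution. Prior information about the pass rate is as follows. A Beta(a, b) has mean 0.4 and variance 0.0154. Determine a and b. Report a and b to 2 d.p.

a = 5.83, b = 8.75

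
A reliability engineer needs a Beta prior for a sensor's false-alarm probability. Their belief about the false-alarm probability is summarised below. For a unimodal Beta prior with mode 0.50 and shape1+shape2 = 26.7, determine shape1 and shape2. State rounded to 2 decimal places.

shape1 = 13.35, shape2 = 13.35

Since the density peak of Beta(shape1,shape2) is at (shape1−1)/(shape1+shape2−2),
shape1 = 1 + 0.50(26.7−2) = 13.35 and shape2 = 26.7 − 13.35 = 13.35.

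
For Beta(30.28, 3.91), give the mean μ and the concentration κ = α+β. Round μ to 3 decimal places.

μ = 0.886, κ = 34.19

κ = α+β = 30.28+3.91 = 34.19; μ = α/κ = 30.28/34.19 = 0.886.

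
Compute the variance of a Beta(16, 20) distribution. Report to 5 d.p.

0.00667

Var = αβ/[(α+β)²(α+β+1)] = (16×20)/(36²×37) = 320/47952 = 0.00667.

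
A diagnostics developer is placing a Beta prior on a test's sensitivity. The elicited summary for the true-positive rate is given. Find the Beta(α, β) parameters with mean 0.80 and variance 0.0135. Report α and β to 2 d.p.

Write ν = α+β; then α = μν and Var = μ(1−μ)/(ν+1).
ν = μ(1−μ)/Var − 1 = 0.1600/0.0135 − 1 = 10.8519.
α = 0.80·10.8519 = 8.68, β = 0.20·10.8519 = 2.17.

α = 8.68, β = 2.17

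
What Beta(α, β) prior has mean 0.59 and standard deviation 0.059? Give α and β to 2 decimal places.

First σ² = 0.003481. Setting α = μn, β = (1−μ)n with n = α+β,
μ(1−μ)/(n+1) = 0.003481 ⇒ n+1 = 0.2419/0.003481 = 69.4915 ⇒ n = 68.4915.
Hence α = 0.59×68.4915 = 40.41, β = 0.41×68.4915 = 28.08.

α = 40.41, β = 28.08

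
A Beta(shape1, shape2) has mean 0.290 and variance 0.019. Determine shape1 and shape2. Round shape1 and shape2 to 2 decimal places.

shape1 = 2.85, shape2 = 6.98

By moment matching, shape1+shape2 = μ(1−μ)/σ² − 1 = (0.290·0.710)/0.019 − 1 = 10.8368 − 1 = 9.8368.
Since shape1/(shape1+shape2) = μ, shape1 = 0.290·9.8368 = 2.85 and shape2 = 0.710·9.8368 = 6.98.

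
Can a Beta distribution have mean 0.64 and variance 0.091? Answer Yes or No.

Yes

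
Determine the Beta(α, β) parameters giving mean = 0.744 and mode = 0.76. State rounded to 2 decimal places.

α = 24.18, β = 8.32

Let s = α+β. Mean gives α = μs = 0.744s; mode gives (α−1)/(s−2) = 0.76.
Substituting: 0.744s − 1 = 0.76(s−2) = 0.76s − 1.52, so -0.016s = -0.52 and s = 32.5000.
Then α = 0.744×32.5000 = 24.18 and β = s−α = 8.32.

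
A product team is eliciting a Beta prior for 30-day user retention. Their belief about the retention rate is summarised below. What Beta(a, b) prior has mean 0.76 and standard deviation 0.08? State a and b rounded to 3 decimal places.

Variance = 0.08² = 0.0064. The moment-matching identity a+b = μ(1−μ)/Var − 1 gives
a+b = 0.1824/0.0064 − 1 = 27.5000, so a = μ·27.5000 = 20.900 and b = (1−μ)·27.5000 = 6.600.

a = 20.900, b = 6.600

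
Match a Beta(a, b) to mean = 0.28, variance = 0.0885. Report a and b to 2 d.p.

By moment matching, a+b = μ(1−μ)/σ² − 1 = (0.28·0.72)/0.0885 − 1 = 2.2780 − 1 = 1.2780.
Since a/(a+b) = μ, a = 0.28·1.2780 = 0.36 and b = 0.72·1.2780 = 0.92.

a = 0.36, b = 0.92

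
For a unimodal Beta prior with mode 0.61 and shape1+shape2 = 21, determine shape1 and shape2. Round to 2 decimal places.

shape1 = 12.59, shape2 = 8.41

Since the density peak of Beta(shape1,shape2) is at (shape1−1)/(shape1+shape2−2),
shape1 = 1 + 0.61(21−2) = 12.59 and shape2 = 21 − 12.59 = 8.41.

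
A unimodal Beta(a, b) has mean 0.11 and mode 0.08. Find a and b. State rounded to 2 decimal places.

a = 3.08, b = 24.92

Let s = a+b. Mean gives a = μs = 0.11s; mode gives (a−1)/(s−2) = 0.08.
Substituting: 0.11s − 1 = 0.08(s−2) = 0.08s − 0.16, so 0.03s = 0.84 and s = 28.0000.
Then a = 0.11×28.0000 = 3.08 and b = s−a = 24.92.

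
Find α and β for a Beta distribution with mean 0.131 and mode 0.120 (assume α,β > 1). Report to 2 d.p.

α = 9.05, β = 60.04

With s = α+β: μ = α/s and mode = (α−1)/(s−2). Eliminating α = μs,
μs − 1 = m(s−2) ⇒ s(μ−m) = 1−2m ⇒ s = 0.760/0.011 = 69.0909.
So α = μs = 9.05, β = (1−μ)s = 60.04.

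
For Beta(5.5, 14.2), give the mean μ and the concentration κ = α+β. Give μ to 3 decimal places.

μ = 0.279, κ = 19.7

κ = α+β = 5.5+14.2 = 19.7; μ = α/κ = 5.5/19.7 = 0.279.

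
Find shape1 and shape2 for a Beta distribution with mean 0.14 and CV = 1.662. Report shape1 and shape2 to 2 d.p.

shape1 = 0.17, shape2 = 1.05

Var = (CV·μ)² = (1.662×0.14)² = 0.054140.
shape1+shape2 = μ(1−μ)/Var − 1 = 0.1204/0.054140 − 1 = 1.2239.
Thus shape1 = 0.14·1.2239 = 0.17 and shape2 = 0.86·1.2239 = 1.05.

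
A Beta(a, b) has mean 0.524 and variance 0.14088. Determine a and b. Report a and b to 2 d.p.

a = 0.40, b = 0.37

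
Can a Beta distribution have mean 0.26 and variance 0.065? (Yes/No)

Yes

The Beta variance bound is σ² < μ(1−μ).
Here μ(1−μ) = 0.26×0.74 = 0.1924, and 0.065 < 0.1924.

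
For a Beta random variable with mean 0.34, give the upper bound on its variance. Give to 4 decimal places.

0.2244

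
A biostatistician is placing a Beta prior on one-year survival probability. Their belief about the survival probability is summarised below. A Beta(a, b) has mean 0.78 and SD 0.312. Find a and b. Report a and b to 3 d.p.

a = 0.595, b = 0.168

Variance = 0.312² = 0.097344. The moment-matching identity a+b = μ(1−μ)/Var − 1 gives
a+b = 0.1716/0.097344 − 1 = 0.7628, so a = μ·0.7628 = 0.595 and b = (1−μ)·0.7628 = 0.168.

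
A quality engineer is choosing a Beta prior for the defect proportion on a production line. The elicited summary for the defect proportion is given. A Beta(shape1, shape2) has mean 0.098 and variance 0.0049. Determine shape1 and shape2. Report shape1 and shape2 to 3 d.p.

shape1 = 1.670, shape2 = 15.370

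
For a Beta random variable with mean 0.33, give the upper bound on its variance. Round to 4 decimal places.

Var = μ(1−μ)/(α+β+1), which approaches μ(1−μ) as α+β → 0.
So the supremum is μ(1−μ) = 0.33×0.67 = 0.2211.

0.2211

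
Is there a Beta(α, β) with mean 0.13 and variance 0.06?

Yes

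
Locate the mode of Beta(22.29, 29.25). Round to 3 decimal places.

The density x^(α−1)(1−x)^(β−1) is maximised at (α−1)/(α+β−2) = 21.29/49.54 = 0.430.

0.430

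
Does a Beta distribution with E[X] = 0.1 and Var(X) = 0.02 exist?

Yes

For any Beta, Var(X) < E[X]·(1−E[X]).
Here μ(1−μ) = 0.1×0.9 = 0.09, and 0.02 < 0.09.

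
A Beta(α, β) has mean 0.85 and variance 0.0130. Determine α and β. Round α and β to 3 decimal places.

Let s = α+β. The Beta variance is μ(1−μ)/(s+1).
So s+1 = μ(1−μ)/σ² = (0.85×0.15)/0.0130 = 0.1275/0.0130 = 9.8077, giving s = 8.8077.
Then α = μs = 0.85×8.8077 = 7.487 and β = (1−μ)s = 0.15×8.8077 = 1.321.

α = 7.487, β = 1.321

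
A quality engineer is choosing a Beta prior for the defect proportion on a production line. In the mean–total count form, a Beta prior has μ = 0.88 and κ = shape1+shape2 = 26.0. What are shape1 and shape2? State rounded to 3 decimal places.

shape1 = 22.880, shape2 = 3.120

shape1 = μκ = 0.88×26.0 = 22.880 and shape2 = (1−μ)κ = 0.12×26.0 = 3.120.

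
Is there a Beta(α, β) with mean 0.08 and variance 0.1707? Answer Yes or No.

No

The Beta variance bound is σ² < μ(1−μ).
Here μ(1−μ) = 0.08×0.92 = 0.0736, and 0.1707 ≥ 0.0736.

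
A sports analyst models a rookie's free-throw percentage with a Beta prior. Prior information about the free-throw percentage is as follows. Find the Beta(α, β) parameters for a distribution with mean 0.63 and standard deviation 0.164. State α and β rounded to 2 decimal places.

α = 4.83, β = 2.84

Variance = 0.164² = 0.026896. The moment-matching identity α+β = μ(1−μ)/Var − 1 gives
α+β = 0.2331/0.026896 − 1 = 7.6667, so α = μ·7.6667 = 4.83 and β = (1−μ)·7.6667 = 2.84.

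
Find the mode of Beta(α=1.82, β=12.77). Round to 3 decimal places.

With α,β > 1, mode = (α−1)/(α+β−2) = 0.82/12.59 = 0.065.

0.065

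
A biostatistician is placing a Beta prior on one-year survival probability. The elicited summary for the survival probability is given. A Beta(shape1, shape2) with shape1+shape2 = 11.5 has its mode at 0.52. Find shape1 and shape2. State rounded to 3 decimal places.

For shape1,shape2>1 the mode is (shape1−1)/(shape1+shape2−2), so shape1 = mode·(κ−2)+1 = 0.52×9.5+1 = 5.940.
And shape2 = (1−mode)·(κ−2)+1 = 0.48×9.5+1 = 5.560.

shape1 = 5.940, shape2 = 5.560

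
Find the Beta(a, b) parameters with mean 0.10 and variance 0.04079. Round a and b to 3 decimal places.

a = 0.121, b = 1.086

By moment matching, a+b = μ(1−μ)/σ² − 1 = (0.10·0.90)/0.04079 − 1 = 2.2064 − 1 = 1.2064.
Since a/(a+b) = μ, a = 0.10·1.2064 = 0.121 and b = 0.90·1.2064 = 1.086.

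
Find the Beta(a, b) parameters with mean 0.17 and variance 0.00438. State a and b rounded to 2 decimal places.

Let s = a+b. The Beta variance is μ(1−μ)/(s+1).
So s+1 = μ(1−μ)/σ² = (0.17×0.83)/0.00438 = 0.1411/0.00438 = 32.2146, giving s = 31.2146.
Then a = μs = 0.17×31.2146 = 5.31 and b = (1−μ)s = 0.83×31.2146 = 25.91.

a = 5.31, b = 25.91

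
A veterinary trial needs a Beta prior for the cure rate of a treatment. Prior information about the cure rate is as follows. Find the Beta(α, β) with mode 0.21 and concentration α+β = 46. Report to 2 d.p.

α = 10.24, β = 35.76

Since the density peak of Beta(α,β) is at (α−1)/(α+β−2),
α = 1 + 0.21(46−2) = 10.24 and β = 46 − 10.24 = 35.76.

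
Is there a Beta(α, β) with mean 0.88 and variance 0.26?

No

A Beta with mean μ has variance μ(1−μ)/(α+β+1) < μ(1−μ).
Here μ(1−μ) = 0.88×0.12 = 0.1056, and 0.26 ≥ 0.1056.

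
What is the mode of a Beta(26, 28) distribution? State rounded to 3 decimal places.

0.481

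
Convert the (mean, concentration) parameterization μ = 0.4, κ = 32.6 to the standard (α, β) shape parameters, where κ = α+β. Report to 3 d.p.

α = 13.040, β = 19.560

α = μκ = 0.4×32.6 = 13.040 and β = (1−μ)κ = 0.6×32.6 = 19.560.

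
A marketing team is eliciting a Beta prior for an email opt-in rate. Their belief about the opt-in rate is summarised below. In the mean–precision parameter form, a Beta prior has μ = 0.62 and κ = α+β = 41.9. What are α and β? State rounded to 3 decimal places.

α = 25.978, β = 15.922

α = μκ = 0.62×41.9 = 25.978 and β = (1−μ)κ = 0.38×41.9 = 15.922.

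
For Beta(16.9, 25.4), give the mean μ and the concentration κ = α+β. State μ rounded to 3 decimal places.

κ = α+β = 16.9+25.4 = 42.3; μ = α/κ = 16.9/42.3 = 0.400.

μ = 0.400, κ = 42.3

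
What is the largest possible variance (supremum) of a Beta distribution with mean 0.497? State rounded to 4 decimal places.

For fixed mean μ the Beta variance is μ(1−μ)/(α+β+1), increasing as α+β decreases.
Its least upper bound (not attained) is μ(1−μ) = 0.497·0.503 = 0.2500.

0.2500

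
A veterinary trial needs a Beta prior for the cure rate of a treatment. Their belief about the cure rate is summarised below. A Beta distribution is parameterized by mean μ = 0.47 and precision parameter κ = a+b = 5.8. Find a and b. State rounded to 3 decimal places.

a = 2.726, b = 3.074

a = μκ = 0.47×5.8 = 2.726 and b = (1−μ)κ = 0.53×5.8 = 3.074.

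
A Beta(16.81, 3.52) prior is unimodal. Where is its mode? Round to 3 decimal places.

With α,β > 1, mode = (α−1)/(α+β−2) = 15.81/18.33 = 0.863.

0.863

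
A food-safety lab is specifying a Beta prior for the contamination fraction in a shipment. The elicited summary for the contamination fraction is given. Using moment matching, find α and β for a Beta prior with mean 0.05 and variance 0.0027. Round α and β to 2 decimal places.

α = 0.83, β = 15.76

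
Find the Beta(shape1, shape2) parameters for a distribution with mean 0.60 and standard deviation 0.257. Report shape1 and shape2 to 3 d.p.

σ² = 0.257² = 0.066049.
With s = shape1+shape2, Var = μ(1−μ)/(s+1), so s+1 = (0.60×0.40)/0.066049 = 3.6337 and s = 2.6337.
shape1 = μs = 1.580, shape2 = (1−μ)s = 1.053.

shape1 = 1.580, shape2 = 1.053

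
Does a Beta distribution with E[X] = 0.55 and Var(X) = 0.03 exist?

Yes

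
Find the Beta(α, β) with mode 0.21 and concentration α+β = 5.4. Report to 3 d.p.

α = 1.714, β = 3.686

Mode = (α−1)/(κ−2) with κ = α+β, so α−1 = 0.21·3.4 = 0.714.
α = 1.714; β = κ − α = 3.686.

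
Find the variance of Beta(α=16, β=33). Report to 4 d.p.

0.0044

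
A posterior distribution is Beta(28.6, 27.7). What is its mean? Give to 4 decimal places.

0.5080

The Beta mean is α/(α+β) = 28.6/(28.6+27.7) = 0.5080.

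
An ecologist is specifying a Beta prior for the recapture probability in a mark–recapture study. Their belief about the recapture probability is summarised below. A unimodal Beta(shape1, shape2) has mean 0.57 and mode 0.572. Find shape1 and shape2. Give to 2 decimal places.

shape1 = 41.04, shape2 = 30.96

Let s = shape1+shape2. Mean gives shape1 = μs = 0.57s; mode gives (shape1−1)/(s−2) = 0.572.
Substituting: 0.57s − 1 = 0.572(s−2) = 0.572s − 1.144, so -0.002s = -0.144 and s = 72.0000.
Then shape1 = 0.57×72.0000 = 41.04 and shape2 = s−shape1 = 30.96.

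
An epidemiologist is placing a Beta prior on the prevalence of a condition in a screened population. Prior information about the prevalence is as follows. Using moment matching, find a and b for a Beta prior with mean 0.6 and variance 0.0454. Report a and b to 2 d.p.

a = 2.57, b = 1.71

Write ν = a+b; then a = μν and Var = μ(1−μ)/(ν+1).
ν = μ(1−μ)/Var − 1 = 0.24/0.0454 − 1 = 4.2863.
a = 0.6·4.2863 = 2.57, b = 0.4·4.2863 = 1.71.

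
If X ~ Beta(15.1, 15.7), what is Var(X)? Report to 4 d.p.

μ = 15.1/30.8 = 0.490260; Var = μ(1−μ)/(α+β+1) = 0.2499051/31.8 = 0.0079.

0.0079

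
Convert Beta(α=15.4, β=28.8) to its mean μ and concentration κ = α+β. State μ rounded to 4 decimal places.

μ = 0.3484, κ = 44.2

κ = α+β = 15.4+28.8 = 44.2; μ = α/κ = 15.4/44.2 = 0.3484.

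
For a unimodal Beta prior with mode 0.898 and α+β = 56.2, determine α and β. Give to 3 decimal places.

α = 49.672, β = 6.528

For α,β>1 the mode is (α−1)/(α+β−2), so α = mode·(κ−2)+1 = 0.898×54.2+1 = 49.672.
And β = (1−mode)·(κ−2)+1 = 0.102×54.2+1 = 6.528.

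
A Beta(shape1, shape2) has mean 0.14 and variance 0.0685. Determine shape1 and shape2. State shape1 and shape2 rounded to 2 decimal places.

Let s = shape1+shape2. The Beta variance is μ(1−μ)/(s+1).
So s+1 = μ(1−μ)/σ² = (0.14×0.86)/0.0685 = 0.1204/0.0685 = 1.7577, giving s = 0.7577.
Then shape1 = μs = 0.14×0.7577 = 0.11 and shape2 = (1−μ)s = 0.86×0.7577 = 0.65.

shape1 = 0.11, shape2 = 0.65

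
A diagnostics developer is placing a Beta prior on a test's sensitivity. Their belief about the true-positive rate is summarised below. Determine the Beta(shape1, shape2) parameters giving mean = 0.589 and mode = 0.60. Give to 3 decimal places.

With s = shape1+shape2: μ = shape1/s and mode = (shape1−1)/(s−2). Eliminating shape1 = μs,
μs − 1 = m(s−2) ⇒ s(μ−m) = 1−2m ⇒ s = -0.20/-0.011 = 18.1818.
So shape1 = μs = 10.709, shape2 = (1−μ)s = 7.473.

shape1 = 10.709, shape2 = 7.473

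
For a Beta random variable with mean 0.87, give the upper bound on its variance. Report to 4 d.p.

For fixed mean μ the Beta variance is μ(1−μ)/(α+β+1), increasing as α+β decreases.
Its least upper bound (not attained) is μ(1−μ) = 0.87·0.13 = 0.1131.

0.1131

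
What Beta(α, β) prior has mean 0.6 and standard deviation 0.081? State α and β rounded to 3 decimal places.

α = 21.348, β = 14.232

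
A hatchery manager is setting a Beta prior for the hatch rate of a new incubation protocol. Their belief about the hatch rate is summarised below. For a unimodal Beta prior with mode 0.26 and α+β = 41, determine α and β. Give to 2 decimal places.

α = 11.14, β = 29.86

Mode = (α−1)/(κ−2) with κ = α+β, so α−1 = 0.26·39 = 10.14.
α = 11.14; β = κ − α = 29.86.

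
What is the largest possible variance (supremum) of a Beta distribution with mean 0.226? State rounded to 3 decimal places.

For fixed mean μ the Beta variance is μ(1−μ)/(α+β+1), increasing as α+β decreases.
Its least upper bound (not attained) is μ(1−μ) = 0.226·0.774 = 0.175.

0.175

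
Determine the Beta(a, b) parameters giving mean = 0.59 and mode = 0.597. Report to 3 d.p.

Let s = a+b. Mean gives a = μs = 0.59s; mode gives (a−1)/(s−2) = 0.597.
Substituting: 0.59s − 1 = 0.597(s−2) = 0.597s − 1.194, so -0.007s = -0.194 and s = 27.7143.
Then a = 0.59×27.7143 = 16.351 and b = s−a = 11.363.

a = 16.351, b = 11.363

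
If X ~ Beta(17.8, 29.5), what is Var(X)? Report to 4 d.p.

α+β = 47.3 and αβ = 525.10, so Var = αβ/[(α+β)²(α+β+1)] = 525.10/108061.107 = 0.0049.

0.0049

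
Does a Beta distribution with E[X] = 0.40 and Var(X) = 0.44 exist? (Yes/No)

No

The Beta variance bound is σ² < μ(1−μ).
Here μ(1−μ) = 0.40×0.60 = 0.2400, and 0.44 ≥ 0.2400.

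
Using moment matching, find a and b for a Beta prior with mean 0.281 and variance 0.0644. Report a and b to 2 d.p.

a = 0.60, b = 1.54

Let s = a+b. The Beta variance is μ(1−μ)/(s+1).
So s+1 = μ(1−μ)/σ² = (0.281×0.719)/0.0644 = 0.202039/0.0644 = 3.1373, giving s = 2.1373.
Then a = μs = 0.281×2.1373 = 0.60 and b = (1−μ)s = 0.719×2.1373 = 1.54.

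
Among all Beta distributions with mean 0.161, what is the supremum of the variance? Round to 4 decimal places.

0.1351

Var = μ(1−μ)/(α+β+1), which approaches μ(1−μ) as α+β → 0.
So the supremum is μ(1−μ) = 0.161×0.839 = 0.1351.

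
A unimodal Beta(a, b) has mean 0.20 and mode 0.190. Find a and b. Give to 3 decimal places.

a = 12.400, b = 49.600

Let s = a+b. Mean gives a = μs = 0.20s; mode gives (a−1)/(s−2) = 0.190.
Substituting: 0.20s − 1 = 0.190(s−2) = 0.190s − 0.380, so 0.010s = 0.620 and s = 62.0000.
Then a = 0.20×62.0000 = 12.400 and b = s−a = 49.600.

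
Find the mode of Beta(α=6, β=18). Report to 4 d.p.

0.2273

With α,β > 1, mode = (α−1)/(α+β−2) = 5/22 = 0.2273.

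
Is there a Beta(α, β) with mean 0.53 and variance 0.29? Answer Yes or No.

A Beta with mean μ has variance μ(1−μ)/(α+β+1) < μ(1−μ).
Here μ(1−μ) = 0.53×0.47 = 0.2491, and 0.29 ≥ 0.2491.

No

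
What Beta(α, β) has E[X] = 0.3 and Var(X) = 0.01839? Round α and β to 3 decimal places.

α = 3.126, β = 7.293

Write ν = α+β; then α = μν and Var = μ(1−μ)/(ν+1).
ν = μ(1−μ)/Var − 1 = 0.21/0.01839 − 1 = 10.4192.
α = 0.3·10.4192 = 3.126, β = 0.7·10.4192 = 7.293.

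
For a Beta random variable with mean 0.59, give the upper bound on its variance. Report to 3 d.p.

0.242

Var = μ(1−μ)/(α+β+1), which approaches μ(1−μ) as α+β → 0.
So the supremum is μ(1−μ) = 0.59×0.41 = 0.242.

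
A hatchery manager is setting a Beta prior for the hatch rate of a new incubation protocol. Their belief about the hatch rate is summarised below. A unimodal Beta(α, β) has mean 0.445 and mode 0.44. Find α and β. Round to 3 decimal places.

With s = α+β: μ = α/s and mode = (α−1)/(s−2). Eliminating α = μs,
μs − 1 = m(s−2) ⇒ s(μ−m) = 1−2m ⇒ s = 0.12/0.005 = 24.0000.
So α = μs = 10.680, β = (1−μ)s = 13.320.

α = 10.680, β = 13.320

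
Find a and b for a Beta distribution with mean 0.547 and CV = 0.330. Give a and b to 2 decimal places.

a = 3.61, b = 2.99

σ = CV·μ = 0.330×0.547 = 0.18051, so σ² = 0.032584.
s+1 = μ(1−μ)/σ² = 0.247791/0.032584 = 7.6047, so s = a+b = 6.6047.
a = μs = 3.61, b = (1−μ)s = 2.99.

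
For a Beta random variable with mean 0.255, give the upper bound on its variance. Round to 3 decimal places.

0.190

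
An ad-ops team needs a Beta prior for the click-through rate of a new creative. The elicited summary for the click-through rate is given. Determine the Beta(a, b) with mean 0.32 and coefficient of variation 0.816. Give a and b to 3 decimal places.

a = 0.701, b = 1.490

Var = (CV·μ)² = (0.816×0.32)² = 0.068184.
a+b = μ(1−μ)/Var − 1 = 0.2176/0.068184 − 1 = 2.1914.
Thus a = 0.32·2.1914 = 0.701 and b = 0.68·2.1914 = 1.490.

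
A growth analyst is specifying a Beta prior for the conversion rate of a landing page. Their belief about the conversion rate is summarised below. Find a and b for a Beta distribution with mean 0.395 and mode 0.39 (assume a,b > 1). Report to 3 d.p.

a = 17.380, b = 26.620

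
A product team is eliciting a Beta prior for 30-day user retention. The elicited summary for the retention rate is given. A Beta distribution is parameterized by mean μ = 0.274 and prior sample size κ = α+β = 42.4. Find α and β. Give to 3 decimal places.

Split κ in proportion μ : (1−μ): α = 0.274·42.4 = 11.618, β = 42.4 − 11.618 = 30.782.

α = 11.618, β = 30.782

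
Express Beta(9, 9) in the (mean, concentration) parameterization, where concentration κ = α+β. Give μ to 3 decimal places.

κ = α+β = 9+9 = 18; μ = α/κ = 9/18 = 0.500.

μ = 0.500, κ = 18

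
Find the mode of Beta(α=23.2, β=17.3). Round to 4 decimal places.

The density x^(α−1)(1−x)^(β−1) is maximised at (α−1)/(α+β−2) = 22.2/38.5 = 0.5766.

0.5766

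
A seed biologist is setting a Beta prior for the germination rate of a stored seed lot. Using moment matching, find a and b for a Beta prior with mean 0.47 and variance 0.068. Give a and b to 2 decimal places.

a = 1.25, b = 1.41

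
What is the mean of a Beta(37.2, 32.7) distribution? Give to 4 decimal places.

E[X] = α/(α+β) = 37.2/69.9 = 0.5322.

0.5322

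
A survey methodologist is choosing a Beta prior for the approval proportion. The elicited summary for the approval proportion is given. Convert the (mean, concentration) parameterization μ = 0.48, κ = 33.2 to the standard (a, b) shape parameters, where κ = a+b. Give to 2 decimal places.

a = μκ = 0.48×33.2 = 15.94 and b = (1−μ)κ = 0.52×33.2 = 17.26.

a = 15.94, b = 17.26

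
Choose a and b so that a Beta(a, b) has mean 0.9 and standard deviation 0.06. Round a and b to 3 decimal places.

a = 21.600, b = 2.400

First σ² = 0.0036. Setting a = μn, b = (1−μ)n with n = a+b,
μ(1−μ)/(n+1) = 0.0036 ⇒ n+1 = 0.09/0.0036 = 25.0000 ⇒ n = 24.0000.
Hence a = 0.9×24.0000 = 21.600, b = 0.1×24.0000 = 2.400.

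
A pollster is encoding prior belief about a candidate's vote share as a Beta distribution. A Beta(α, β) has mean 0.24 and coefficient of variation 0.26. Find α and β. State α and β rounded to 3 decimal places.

α = 11.003, β = 34.842

Var = (CV·μ)² = (0.26×0.24)² = 0.003894.
α+β = μ(1−μ)/Var − 1 = 0.1824/0.003894 − 1 = 45.8442.
Thus α = 0.24·45.8442 = 11.003 and β = 0.76·45.8442 = 34.842.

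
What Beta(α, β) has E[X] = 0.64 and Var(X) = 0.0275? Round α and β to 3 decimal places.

α = 4.722, β = 2.656

Write ν = α+β; then α = μν and Var = μ(1−μ)/(ν+1).
ν = μ(1−μ)/Var − 1 = 0.2304/0.0275 − 1 = 7.3782.
α = 0.64·7.3782 = 4.722, β = 0.36·7.3782 = 2.656.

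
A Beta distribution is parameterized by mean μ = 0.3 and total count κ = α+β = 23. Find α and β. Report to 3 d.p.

α = 6.900, β = 16.100

α = μκ = 0.3×23 = 6.900 and β = (1−μ)κ = 0.7×23 = 16.100.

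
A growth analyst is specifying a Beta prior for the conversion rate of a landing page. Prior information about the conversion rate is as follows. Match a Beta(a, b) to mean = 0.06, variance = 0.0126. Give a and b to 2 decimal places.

Let s = a+b. The Beta variance is μ(1−μ)/(s+1).
So s+1 = μ(1−μ)/σ² = (0.06×0.94)/0.0126 = 0.0564/0.0126 = 4.4762, giving s = 3.4762.
Then a = μs = 0.06×3.4762 = 0.21 and b = (1−μ)s = 0.94×3.4762 = 3.27.

a = 0.21, b = 3.27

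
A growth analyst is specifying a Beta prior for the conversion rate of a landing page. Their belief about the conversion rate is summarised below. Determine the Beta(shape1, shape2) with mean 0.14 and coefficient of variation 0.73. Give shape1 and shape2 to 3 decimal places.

shape1 = 1.474, shape2 = 9.053

Var = (CV·μ)² = (0.73×0.14)² = 0.010445.
shape1+shape2 = μ(1−μ)/Var − 1 = 0.1204/0.010445 − 1 = 10.5272.
Thus shape1 = 0.14·10.5272 = 1.474 and shape2 = 0.86·10.5272 = 9.053.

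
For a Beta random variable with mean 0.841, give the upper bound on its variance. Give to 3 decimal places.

0.134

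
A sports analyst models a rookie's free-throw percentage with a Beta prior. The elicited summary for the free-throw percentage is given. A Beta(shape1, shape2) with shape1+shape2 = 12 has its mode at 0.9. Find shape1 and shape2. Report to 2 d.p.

shape1 = 10.00, shape2 = 2.00

Since the density peak of Beta(shape1,shape2) is at (shape1−1)/(shape1+shape2−2),
shape1 = 1 + 0.9(12−2) = 10.00 and shape2 = 12 − 10.00 = 2.00.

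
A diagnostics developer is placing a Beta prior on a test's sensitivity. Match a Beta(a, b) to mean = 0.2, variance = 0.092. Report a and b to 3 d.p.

Write ν = a+b; then a = μν and Var = μ(1−μ)/(ν+1).
ν = μ(1−μ)/Var − 1 = 0.16/0.092 − 1 = 0.7391.
a = 0.2·0.7391 = 0.148, b = 0.8·0.7391 = 0.591.

a = 0.148, b = 0.591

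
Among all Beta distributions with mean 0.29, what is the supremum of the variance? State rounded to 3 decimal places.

0.206

For fixed mean μ the Beta variance is μ(1−μ)/(α+β+1), increasing as α+β decreases.
Its least upper bound (not attained) is μ(1−μ) = 0.29·0.71 = 0.206.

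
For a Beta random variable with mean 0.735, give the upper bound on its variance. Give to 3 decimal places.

0.195

Var = μ(1−μ)/(α+β+1), which approaches μ(1−μ) as α+β → 0.
So the supremum is μ(1−μ) = 0.735×0.265 = 0.195.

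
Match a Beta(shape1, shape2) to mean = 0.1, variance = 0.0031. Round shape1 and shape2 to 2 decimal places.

By moment matching, shape1+shape2 = μ(1−μ)/σ² − 1 = (0.1·0.9)/0.0031 − 1 = 29.0323 − 1 = 28.0323.
Since shape1/(shape1+shape2) = μ, shape1 = 0.1·28.0323 = 2.80 and shape2 = 0.9·28.0323 = 25.23.

shape1 = 2.80, shape2 = 25.23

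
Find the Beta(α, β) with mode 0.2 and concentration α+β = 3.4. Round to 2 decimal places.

α = 1.28, β = 2.12

Mode = (α−1)/(κ−2) with κ = α+β, so α−1 = 0.2·1.4 = 0.28.
α = 1.28; β = κ − α = 2.12.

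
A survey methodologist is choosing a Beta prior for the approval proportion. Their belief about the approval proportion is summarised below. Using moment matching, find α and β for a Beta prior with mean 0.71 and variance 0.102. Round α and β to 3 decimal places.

α = 0.723, β = 0.295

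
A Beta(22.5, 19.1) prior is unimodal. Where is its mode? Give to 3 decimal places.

The density x^(α−1)(1−x)^(β−1) is maximised at (α−1)/(α+β−2) = 21.5/39.6 = 0.543.

0.543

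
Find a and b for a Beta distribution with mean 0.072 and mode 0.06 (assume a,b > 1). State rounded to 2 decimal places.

a = 5.28, b = 68.05

Let s = a+b. Mean gives a = μs = 0.072s; mode gives (a−1)/(s−2) = 0.06.
Substituting: 0.072s − 1 = 0.06(s−2) = 0.06s − 0.12, so 0.012s = 0.88 and s = 73.3333.
Then a = 0.072×73.3333 = 5.28 and b = s−a = 68.05.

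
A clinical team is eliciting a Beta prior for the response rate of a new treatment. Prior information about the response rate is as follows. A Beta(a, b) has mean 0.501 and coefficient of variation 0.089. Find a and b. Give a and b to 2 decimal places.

a = 62.50, b = 62.25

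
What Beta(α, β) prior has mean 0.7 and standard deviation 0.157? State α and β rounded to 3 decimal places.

σ² = 0.157² = 0.024649.
With s = α+β, Var = μ(1−μ)/(s+1), so s+1 = (0.7×0.3)/0.024649 = 8.5196 and s = 7.5196.
α = μs = 5.264, β = (1−μ)s = 2.256.

α = 5.264, β = 2.256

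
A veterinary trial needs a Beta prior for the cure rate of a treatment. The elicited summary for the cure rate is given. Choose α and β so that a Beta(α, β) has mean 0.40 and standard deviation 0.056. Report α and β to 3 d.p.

First σ² = 0.003136. Setting α = μn, β = (1−μ)n with n = α+β,
μ(1−μ)/(n+1) = 0.003136 ⇒ n+1 = 0.2400/0.003136 = 76.5306 ⇒ n = 75.5306.
Hence α = 0.40×75.5306 = 30.212, β = 0.60×75.5306 = 45.318.

α = 30.212, β = 45.318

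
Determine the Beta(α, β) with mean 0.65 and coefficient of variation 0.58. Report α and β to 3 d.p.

α = 0.390, β = 0.210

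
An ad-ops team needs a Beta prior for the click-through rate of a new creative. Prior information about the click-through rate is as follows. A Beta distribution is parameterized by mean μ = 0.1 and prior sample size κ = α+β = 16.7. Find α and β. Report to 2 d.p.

Split κ in proportion μ : (1−μ): α = 0.1·16.7 = 1.67, β = 16.7 − 1.67 = 15.03.

α = 1.67, β = 15.03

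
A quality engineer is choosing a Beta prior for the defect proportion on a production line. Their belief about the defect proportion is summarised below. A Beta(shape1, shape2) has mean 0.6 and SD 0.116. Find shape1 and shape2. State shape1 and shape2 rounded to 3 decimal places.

shape1 = 10.102, shape2 = 6.734

First σ² = 0.013456. Setting shape1 = μn, shape2 = (1−μ)n with n = shape1+shape2,
μ(1−μ)/(n+1) = 0.013456 ⇒ n+1 = 0.24/0.013456 = 17.8359 ⇒ n = 16.8359.
Hence shape1 = 0.6×16.8359 = 10.102, shape2 = 0.4×16.8359 = 6.734.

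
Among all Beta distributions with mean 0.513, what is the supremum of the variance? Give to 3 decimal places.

Var = μ(1−μ)/(α+β+1), which approaches μ(1−μ) as α+β → 0.
So the supremum is μ(1−μ) = 0.513×0.487 = 0.250.

0.250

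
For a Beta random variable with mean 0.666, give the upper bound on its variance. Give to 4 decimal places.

0.2224

For fixed mean μ the Beta variance is μ(1−μ)/(α+β+1), increasing as α+β decreases.
Its least upper bound (not attained) is μ(1−μ) = 0.666·0.334 = 0.2224.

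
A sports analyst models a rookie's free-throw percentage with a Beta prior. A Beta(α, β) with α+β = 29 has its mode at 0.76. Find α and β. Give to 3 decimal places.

α = 21.520, β = 7.480

Mode = (α−1)/(κ−2) with κ = α+β, so α−1 = 0.76·27 = 20.520.
α = 21.520; β = κ − α = 7.480.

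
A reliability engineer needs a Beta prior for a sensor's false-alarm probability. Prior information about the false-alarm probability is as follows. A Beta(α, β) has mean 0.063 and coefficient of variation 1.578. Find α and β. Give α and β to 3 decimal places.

α = 0.313, β = 4.660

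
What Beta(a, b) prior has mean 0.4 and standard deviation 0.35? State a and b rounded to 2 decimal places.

Variance = 0.35² = 0.1225. The moment-matching identity a+b = μ(1−μ)/Var − 1 gives
a+b = 0.24/0.1225 − 1 = 0.9592, so a = μ·0.9592 = 0.38 and b = (1−μ)·0.9592 = 0.58.

a = 0.38, b = 0.58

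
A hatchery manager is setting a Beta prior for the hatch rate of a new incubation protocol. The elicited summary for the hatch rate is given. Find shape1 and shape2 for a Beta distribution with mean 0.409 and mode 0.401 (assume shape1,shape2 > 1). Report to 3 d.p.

shape1 = 10.123, shape2 = 14.627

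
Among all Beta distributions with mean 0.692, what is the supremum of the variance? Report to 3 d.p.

For fixed mean μ the Beta variance is μ(1−μ)/(α+β+1), increasing as α+β decreases.
Its least upper bound (not attained) is μ(1−μ) = 0.692·0.308 = 0.213.

0.213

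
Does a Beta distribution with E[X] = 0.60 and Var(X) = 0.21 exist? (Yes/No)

Yes

For any Beta, Var(X) < E[X]·(1−E[X]).
Here μ(1−μ) = 0.60×0.40 = 0.2400, and 0.21 < 0.2400.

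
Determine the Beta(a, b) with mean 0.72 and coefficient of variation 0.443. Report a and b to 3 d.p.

a = 0.707, b = 0.275

σ = CV·μ = 0.443×0.72 = 0.31896, so σ² = 0.101735.
s+1 = μ(1−μ)/σ² = 0.2016/0.101735 = 1.9816, so s = a+b = 0.9816.
a = μs = 0.707, b = (1−μ)s = 0.275.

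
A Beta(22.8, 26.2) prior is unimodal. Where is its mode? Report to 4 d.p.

The density x^(α−1)(1−x)^(β−1) is maximised at (α−1)/(α+β−2) = 21.8/47.0 = 0.4638.

0.4638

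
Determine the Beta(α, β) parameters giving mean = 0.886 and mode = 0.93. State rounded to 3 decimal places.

α = 17.317, β = 2.228

Let s = α+β. Mean gives α = μs = 0.886s; mode gives (α−1)/(s−2) = 0.93.
Substituting: 0.886s − 1 = 0.93(s−2) = 0.93s − 1.86, so -0.044s = -0.86 and s = 19.5455.
Then α = 0.886×19.5455 = 17.317 and β = s−α = 2.228.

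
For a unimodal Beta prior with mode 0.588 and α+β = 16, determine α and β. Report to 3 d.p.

For α,β>1 the mode is (α−1)/(α+β−2), so α = mode·(κ−2)+1 = 0.588×14+1 = 9.232.
And β = (1−mode)·(κ−2)+1 = 0.412×14+1 = 6.768.

α = 9.232, β = 6.768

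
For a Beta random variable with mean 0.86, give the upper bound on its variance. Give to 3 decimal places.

For fixed mean μ the Beta variance is μ(1−μ)/(α+β+1), increasing as α+β decreases.
Its least upper bound (not attained) is μ(1−μ) = 0.86·0.14 = 0.120.

0.120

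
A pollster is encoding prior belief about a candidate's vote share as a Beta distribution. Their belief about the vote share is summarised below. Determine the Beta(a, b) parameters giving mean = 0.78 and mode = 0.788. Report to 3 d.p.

a = 56.160, b = 15.840

Let s = a+b. Mean gives a = μs = 0.78s; mode gives (a−1)/(s−2) = 0.788.
Substituting: 0.78s − 1 = 0.788(s−2) = 0.788s − 1.576, so -0.008s = -0.576 and s = 72.0000.
Then a = 0.78×72.0000 = 56.160 and b = s−a = 15.840.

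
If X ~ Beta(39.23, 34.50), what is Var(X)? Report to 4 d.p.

0.0033

Var = αβ/[(α+β)²(α+β+1)] = (39.23×34.50)/(73.73²×74.73) = 1353.4350/406240.717017 = 0.0033.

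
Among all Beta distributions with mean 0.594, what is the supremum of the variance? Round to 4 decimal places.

0.2412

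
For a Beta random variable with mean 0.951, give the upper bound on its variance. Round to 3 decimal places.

0.047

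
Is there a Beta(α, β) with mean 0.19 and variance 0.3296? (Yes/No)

A Beta with mean μ has variance μ(1−μ)/(α+β+1) < μ(1−μ).
Here μ(1−μ) = 0.19×0.81 = 0.1539, and 0.3296 ≥ 0.1539.

No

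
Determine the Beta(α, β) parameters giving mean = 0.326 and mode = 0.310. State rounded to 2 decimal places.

α = 7.74, β = 16.01

With s = α+β: μ = α/s and mode = (α−1)/(s−2). Eliminating α = μs,
μs − 1 = m(s−2) ⇒ s(μ−m) = 1−2m ⇒ s = 0.380/0.016 = 23.7500.
So α = μs = 7.74, β = (1−μ)s = 16.01.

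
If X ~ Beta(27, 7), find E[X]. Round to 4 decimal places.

0.7941

The Beta mean is α/(α+β) = 27/(27+7) = 0.7941.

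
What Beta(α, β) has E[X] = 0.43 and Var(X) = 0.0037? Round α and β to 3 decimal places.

α = 28.055, β = 37.189

Let s = α+β. The Beta variance is μ(1−μ)/(s+1).
So s+1 = μ(1−μ)/σ² = (0.43×0.57)/0.0037 = 0.2451/0.0037 = 66.2432, giving s = 65.2432.
Then α = μs = 0.43×65.2432 = 28.055 and β = (1−μ)s = 0.57×65.2432 = 37.189.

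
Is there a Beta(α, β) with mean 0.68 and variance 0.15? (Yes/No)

A Beta with mean μ has variance μ(1−μ)/(α+β+1) < μ(1−μ).
Here μ(1−μ) = 0.68×0.32 = 0.2176, and 0.15 < 0.2176.

Yes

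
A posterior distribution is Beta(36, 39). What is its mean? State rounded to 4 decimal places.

E[X] = α/(α+β) = 36/75 = 0.4800.

0.4800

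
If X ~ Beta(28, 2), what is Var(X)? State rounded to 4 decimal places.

Var = αβ/[(α+β)²(α+β+1)] = (28×2)/(30²×31) = 56/27900 = 0.0020.

0.0020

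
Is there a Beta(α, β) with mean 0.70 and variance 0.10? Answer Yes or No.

For any Beta, Var(X) < E[X]·(1−E[X]).
Here μ(1−μ) = 0.70×0.30 = 0.2100, and 0.10 < 0.2100.

Yes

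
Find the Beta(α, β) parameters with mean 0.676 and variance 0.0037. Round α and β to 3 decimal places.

α = 39.340, β = 18.855

Let s = α+β. The Beta variance is μ(1−μ)/(s+1).
So s+1 = μ(1−μ)/σ² = (0.676×0.324)/0.0037 = 0.219024/0.0037 = 59.1957, giving s = 58.1957.
Then α = μs = 0.676×58.1957 = 39.340 and β = (1−μ)s = 0.324×58.1957 = 18.855.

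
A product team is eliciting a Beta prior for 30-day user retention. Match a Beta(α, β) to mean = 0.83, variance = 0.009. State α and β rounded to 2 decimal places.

Write ν = α+β; then α = μν and Var = μ(1−μ)/(ν+1).
ν = μ(1−μ)/Var − 1 = 0.1411/0.009 − 1 = 14.6778.
α = 0.83·14.6778 = 12.18, β = 0.17·14.6778 = 2.50.

α = 12.18, β = 2.50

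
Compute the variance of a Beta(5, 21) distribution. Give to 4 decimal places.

Var = αβ/[(α+β)²(α+β+1)] = (5×21)/(26²×27) = 105/18252 = 0.0058.

0.0058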